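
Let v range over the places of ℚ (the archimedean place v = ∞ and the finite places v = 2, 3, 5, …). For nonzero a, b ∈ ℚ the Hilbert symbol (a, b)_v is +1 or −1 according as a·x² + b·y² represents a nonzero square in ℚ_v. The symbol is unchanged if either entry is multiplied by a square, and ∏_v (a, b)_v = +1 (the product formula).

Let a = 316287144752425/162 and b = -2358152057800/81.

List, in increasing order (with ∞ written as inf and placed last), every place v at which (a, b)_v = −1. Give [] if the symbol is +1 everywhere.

(a, b) ≡ (448514, -418) mod (ℚ^×)²; places V = {2, 3, 5, 7, 11, 19, 29, 37, ∞}.
(a,b)_5: α=2, u≡1; β=2, v≡3 (mod 5); (1|5)=+1, (3|5)=-1; sign (−1)^0·+1^2·-1^2 = +1.
(a,b)_11: α=1, u≡6; β=1, v≡6 (mod 11); (6|11)=-1, (6|11)=-1; sign (−1)^1·-1^1·-1^1 = -1.
(a,b)_2: α=-1, β=3; u≡1, v≡7 (mod 8); ε(u)ε(v)=0·1, αω(v)=-1·0, βω(u)=3·0; sum ≡ 0  ⇒  +1.
(a,b)_19: α=1, u≡18; β=1, v≡6 (mod 19); (18|19)=-1, (6|19)=+1; sign (−1)^1·-1^1·+1^1 = +1.
(a,b)_3: α=-4, u≡2; β=-4, v≡2 (mod 3); (2|3)=-1, (2|3)=-1; sign (−1)^0·-1^-4·-1^-4 = +1.
(a,b)_∞: sgn(448514)=+, sgn(-418)=−, so +1.
(a,b)_37: α=3, u≡20; β=2, v≡3 (mod 37); (20|37)=-1, (3|37)=+1; sign (−1)^0·-1^2·+1^3 = +1.
(a,b)_29: α=3, u≡6; β=2, v≡17 (mod 29); (6|29)=+1, (17|29)=-1; sign (−1)^0·+1^2·-1^3 = -1.
(a,b)_7: α=2, u≡3; β=2, v≡4 (mod 7); (3|7)=-1, (4|7)=+1; sign (−1)^0·-1^2·+1^2 = +1.
Ram(448514, -418) = {11, 29}; no ℚ_11-point on the conic.

[11, 29]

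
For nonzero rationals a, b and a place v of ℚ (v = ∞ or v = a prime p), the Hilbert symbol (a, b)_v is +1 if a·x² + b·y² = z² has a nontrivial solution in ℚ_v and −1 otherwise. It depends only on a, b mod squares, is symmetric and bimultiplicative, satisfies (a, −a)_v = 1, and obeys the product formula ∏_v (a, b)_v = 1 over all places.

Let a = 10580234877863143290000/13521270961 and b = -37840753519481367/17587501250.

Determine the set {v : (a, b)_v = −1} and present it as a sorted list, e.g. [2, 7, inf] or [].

[17, 19]

Mod squares: a ≡ 969, b ≡ -44574. Check v ∈ {∞, 2, 3, 5, 7, 11, 13, 17, 19, 23, 31, 37, 43}.
v=11: a=11^-4·(≡1), b=11^-4·(≡3) mod 11; (1|11)=+1, (3|11)=+1; (−1)^{-4·-4·5}·(+1)^-4·(+1)^-4 = +1.
v=2: v_2(a)=4, v_2(b)=-1; units ≡ 1, 1 (mod 8); ε·ε+αω+βω = 0·0+4·0+-1·0 ≡ 0  ⇒  (a,b)_2 = +1.
v=37: a=37^2·(≡25), b=37^2·(≡27) mod 37; (25|37)=+1, (27|37)=+1; (−1)^{2·2·18}·(+1)^2·(+1)^2 = +1.
v=17: a=17^1·(≡7), b=17^1·(≡2) mod 17; (7|17)=-1, (2|17)=+1; (−1)^{1·1·8}·(-1)^1·(+1)^1 = -1.
v=∞: 969 > 0 and -44574 < 0  ⇒  (a,b)_∞ = +1.
v=43: a=43^4·(≡9), b=43^2·(≡23) mod 43; (9|43)=+1, (23|43)=+1; (−1)^{4·2·21}·(+1)^2·(+1)^4 = +1.
v=7: a=7^2·(≡3), b=7^2·(≡4) mod 7; (3|7)=-1, (4|7)=+1; (−1)^{2·2·3}·(-1)^2·(+1)^2 = +1.
v=23: a=23^2·(≡18), b=23^1·(≡5) mod 23; (18|23)=+1, (5|23)=-1; (−1)^{2·1·11}·(+1)^1·(-1)^2 = +1.
v=5: a=5^4·(≡4), b=5^-4·(≡4) mod 5; (4|5)=+1, (4|5)=+1; (−1)^{4·-4·2}·(+1)^-4·(+1)^4 = +1.
v=31: a=31^-4·(≡19), b=31^-2·(≡7) mod 31; (19|31)=+1, (7|31)=+1; (−1)^{-4·-2·15}·(+1)^-2·(+1)^-4 = +1.
v=13: a=13^0·(≡7), b=13^2·(≡1) mod 13; (7|13)=-1, (1|13)=+1; (−1)^{0·2·6}·(-1)^2·(+1)^0 = +1.
v=19: a=19^1·(≡10), b=19^1·(≡12) mod 19; (10|19)=-1, (12|19)=-1; (−1)^{1·1·9}·(-1)^1·(-1)^1 = -1.
v=3: a=3^3·(≡2), b=3^5·(≡1) mod 3; (2|3)=-1, (1|3)=+1; (−1)^{3·5·1}·(-1)^5·(+1)^3 = +1.
(969, -44574 / ℚ) ramifies at {17, 19}: a division algebra.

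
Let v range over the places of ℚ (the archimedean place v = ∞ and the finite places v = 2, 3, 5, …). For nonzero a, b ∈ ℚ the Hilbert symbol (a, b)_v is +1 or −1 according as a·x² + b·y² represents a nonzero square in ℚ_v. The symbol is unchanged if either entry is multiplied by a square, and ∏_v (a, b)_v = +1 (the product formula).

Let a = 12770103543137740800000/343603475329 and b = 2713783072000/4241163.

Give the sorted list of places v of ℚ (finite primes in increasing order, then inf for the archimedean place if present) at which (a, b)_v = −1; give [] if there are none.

(a, b) ≡ (2145, 3135) mod (ℚ^×)²; places V = {2, 3, 5, 7, 11, 13, 17, 19, 29, 41, ∞}.
(a,b)_17: α=-2, u≡14; β=0, v≡11 (mod 17); (14|17)=-1, (11|17)=-1; sign (−1)^0·-1^0·-1^-2 = +1.
(a,b)_13: α=3, u≡9; β=2, v≡6 (mod 13); (9|13)=+1, (6|13)=-1; sign (−1)^0·+1^2·-1^3 = -1.
(a,b)_∞: sgn(2145)=+, sgn(3135)=+, so +1.
(a,b)_3: α=5, u≡1; β=-1, v≡1 (mod 3); (1|3)=+1, (1|3)=+1; sign (−1)^1·+1^-1·+1^5 = -1.
(a,b)_29: α=-4, u≡9; β=-2, v≡3 (mod 29); (9|29)=+1, (3|29)=-1; sign (−1)^0·+1^-2·-1^-4 = +1.
(a,b)_5: α=5, u≡4; β=3, v≡2 (mod 5); (4|5)=+1, (2|5)=-1; sign (−1)^0·+1^3·-1^5 = -1.
(a,b)_7: α=6, u≡3; β=4, v≡6 (mod 7); (3|7)=-1, (6|7)=-1; sign (−1)^0·-1^4·-1^6 = +1.
(a,b)_19: α=2, u≡1; β=1, v≡15 (mod 19); (1|19)=+1, (15|19)=-1; sign (−1)^0·+1^1·-1^2 = +1.
(a,b)_2: α=14, β=8; u≡1, v≡7 (mod 8); ε(u)ε(v)=0·1, αω(v)=14·0, βω(u)=8·0; sum ≡ 0  ⇒  +1.
(a,b)_11: α=1, u≡8; β=1, v≡10 (mod 11); (8|11)=-1, (10|11)=-1; sign (−1)^1·-1^1·-1^1 = -1.
(a,b)_41: α=-2, u≡11; β=-2, v≡38 (mod 41); (11|41)=-1, (38|41)=-1; sign (−1)^0·-1^-2·-1^-2 = +1.
|Ram(2145, 3135)| = 4, even; anisotropic at {3, 5, 11, 13}.

[3, 5, 11, 13]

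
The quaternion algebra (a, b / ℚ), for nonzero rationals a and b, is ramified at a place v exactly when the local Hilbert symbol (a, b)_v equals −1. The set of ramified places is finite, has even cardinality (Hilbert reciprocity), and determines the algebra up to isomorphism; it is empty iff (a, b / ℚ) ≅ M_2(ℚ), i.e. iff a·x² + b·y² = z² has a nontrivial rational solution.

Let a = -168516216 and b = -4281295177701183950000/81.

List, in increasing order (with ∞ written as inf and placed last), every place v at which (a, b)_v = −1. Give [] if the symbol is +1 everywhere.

(a, b) ≡ (-46, -1595) mod (ℚ^×)²; places V = {2, 3, 5, 7, 11, 23, 29, ∞}.
(a,b)_11: α=2, u≡3; β=5, v≡9 (mod 11); (3|11)=+1, (9|11)=+1; sign (−1)^0·+1^5·+1^2 = +1.
(a,b)_5: α=0, u≡4; β=5, v≡1 (mod 5); (4|5)=+1, (1|5)=+1; sign (−1)^0·+1^5·+1^0 = +1.
(a,b)_7: α=0, u≡6; β=2, v≡2 (mod 7); (6|7)=-1, (2|7)=+1; sign (−1)^0·-1^2·+1^0 = +1.
(a,b)_3: α=2, u≡2; β=-4, v≡1 (mod 3); (2|3)=-1, (1|3)=+1; sign (−1)^0·-1^-4·+1^2 = +1.
(a,b)_∞: sgn(-46)=−, sgn(-1595)=−, so -1.
(a,b)_29: α=2, u≡14; β=5, v≡21 (mod 29); (14|29)=-1, (21|29)=-1; sign (−1)^0·-1^5·-1^2 = -1.
(a,b)_23: α=1, u≡19; β=2, v≡5 (mod 23); (19|23)=-1, (5|23)=-1; sign (−1)^0·-1^2·-1^1 = -1.
(a,b)_2: α=3, β=4; u≡1, v≡5 (mod 8); ε(u)ε(v)=0·0, αω(v)=3·1, βω(u)=4·0; sum ≡ 1  ⇒  -1.
Ram(-46, -1595) = {2, 23, 29, ∞}; no ℚ_2-point on the conic.

[2, 23, 29, inf]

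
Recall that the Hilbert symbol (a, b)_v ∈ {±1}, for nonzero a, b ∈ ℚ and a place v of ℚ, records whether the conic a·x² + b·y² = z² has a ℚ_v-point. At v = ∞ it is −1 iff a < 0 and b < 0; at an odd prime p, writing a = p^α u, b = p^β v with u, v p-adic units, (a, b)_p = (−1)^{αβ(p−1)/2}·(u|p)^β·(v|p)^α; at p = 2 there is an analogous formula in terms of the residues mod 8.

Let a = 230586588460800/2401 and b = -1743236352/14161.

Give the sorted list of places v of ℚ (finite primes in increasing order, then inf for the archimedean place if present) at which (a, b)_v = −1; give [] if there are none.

(a, b) ≡ (143, -37) mod (ℚ^×)²; places V = {2, 3, 5, 7, 11, 13, 17, 37, ∞}.
(a,b)_11: α=3, u≡2; β=2, v≡2 (mod 11); (2|11)=-1, (2|11)=-1; sign (−1)^0·-1^2·-1^3 = -1.
(a,b)_5: α=2, u≡2; β=0, v≡3 (mod 5); (2|5)=-1, (3|5)=-1; sign (−1)^0·-1^0·-1^2 = +1.
(a,b)_17: α=0, u≡10; β=-2, v≡7 (mod 17); (10|17)=-1, (7|17)=-1; sign (−1)^0·-1^-2·-1^0 = +1.
(a,b)_2: α=8, β=8; u≡7, v≡3 (mod 8); ε(u)ε(v)=1·1, αω(v)=8·1, βω(u)=8·0; sum ≡ 1  ⇒  -1.
(a,b)_37: α=2, u≡24; β=1, v≡25 (mod 37); (24|37)=-1, (25|37)=+1; sign (−1)^0·-1^1·+1^2 = -1.
(a,b)_13: α=3, u≡2; β=2, v≡6 (mod 13); (2|13)=-1, (6|13)=-1; sign (−1)^0·-1^2·-1^3 = -1.
(a,b)_3: α=2, u≡2; β=2, v≡2 (mod 3); (2|3)=-1, (2|3)=-1; sign (−1)^0·-1^2·-1^2 = +1.
(a,b)_∞: sgn(143)=+, sgn(-37)=−, so +1.
(a,b)_7: α=-4, u≡5; β=-2, v≡5 (mod 7); (5|7)=-1, (5|7)=-1; sign (−1)^0·-1^-2·-1^-4 = +1.
(143, -37 / ℚ) ramifies at {2, 11, 13, 37}: a division algebra.

[2, 11, 13, 37]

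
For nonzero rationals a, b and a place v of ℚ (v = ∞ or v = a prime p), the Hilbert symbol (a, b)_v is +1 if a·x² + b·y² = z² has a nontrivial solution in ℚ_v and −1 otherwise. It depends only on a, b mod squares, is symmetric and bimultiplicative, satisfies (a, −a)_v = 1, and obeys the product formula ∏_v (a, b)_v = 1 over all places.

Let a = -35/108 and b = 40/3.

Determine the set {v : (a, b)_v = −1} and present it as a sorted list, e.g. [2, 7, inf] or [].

(a, b) ≡ (-105, 30) mod (ℚ^×)²; places V = {2, 3, 5, 7, ∞}.
(a,b)_7: α=1, u≡3; β=0, v≡4 (mod 7); (3|7)=-1, (4|7)=+1; sign (−1)^0·-1^0·+1^1 = +1.
(a,b)_3: α=-3, u≡1; β=-1, v≡1 (mod 3); (1|3)=+1, (1|3)=+1; sign (−1)^1·+1^-1·+1^-3 = -1.
(a,b)_5: α=1, u≡1; β=1, v≡1 (mod 5); (1|5)=+1, (1|5)=+1; sign (−1)^0·+1^1·+1^1 = +1.
(a,b)_∞: sgn(-105)=−, sgn(30)=+, so +1.
(a,b)_2: α=-2, β=3; u≡7, v≡7 (mod 8); ε(u)ε(v)=1·1, αω(v)=-2·0, βω(u)=3·0; sum ≡ 1  ⇒  -1.
|Ram(-105, 30)| = 2, even; anisotropic at {2, 3}.

[2, 3]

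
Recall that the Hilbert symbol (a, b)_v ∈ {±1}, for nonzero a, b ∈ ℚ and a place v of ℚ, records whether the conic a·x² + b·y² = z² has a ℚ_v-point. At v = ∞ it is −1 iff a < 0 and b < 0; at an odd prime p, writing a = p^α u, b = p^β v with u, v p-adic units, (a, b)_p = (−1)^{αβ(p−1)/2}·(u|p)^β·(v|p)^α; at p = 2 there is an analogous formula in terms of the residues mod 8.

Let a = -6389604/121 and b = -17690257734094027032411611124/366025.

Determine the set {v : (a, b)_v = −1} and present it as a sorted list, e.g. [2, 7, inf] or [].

[2, 13, 41, inf]

Mod squares: a ≡ -19721, b ≡ -153381. Check v ∈ {∞, 2, 3, 5, 11, 13, 17, 29, 37, 41, 43}.
v=3: a=3^4·(≡1), b=3^9·(≡2) mod 3; (1|3)=+1, (2|3)=-1; (−1)^{4·9·1}·(+1)^9·(-1)^4 = +1.
v=37: a=37^1·(≡32), b=37^4·(≡27) mod 37; (32|37)=-1, (27|37)=+1; (−1)^{1·4·18}·(-1)^4·(+1)^1 = +1.
v=13: a=13^1·(≡12), b=13^6·(≡8) mod 13; (12|13)=+1, (8|13)=-1; (−1)^{1·6·6}·(+1)^6·(-1)^1 = -1.
v=2: v_2(a)=2, v_2(b)=2; units ≡ 7, 3 (mod 8); ε·ε+αω+βω = 1·1+2·1+2·0 ≡ 1  ⇒  (a,b)_2 = -1.
v=5: a=5^0·(≡1), b=5^-2·(≡1) mod 5; (1|5)=+1, (1|5)=+1; (−1)^{0·-2·2}·(+1)^-2·(+1)^0 = +1.
v=29: a=29^0·(≡28), b=29^1·(≡2) mod 29; (28|29)=+1, (2|29)=-1; (−1)^{0·1·14}·(+1)^1·(-1)^0 = +1.
v=41: a=41^1·(≡22), b=41^3·(≡25) mod 41; (22|41)=-1, (25|41)=+1; (−1)^{1·3·20}·(-1)^3·(+1)^1 = -1.
v=11: a=11^-2·(≡10), b=11^-4·(≡5) mod 11; (10|11)=-1, (5|11)=+1; (−1)^{-2·-4·5}·(-1)^-4·(+1)^-2 = +1.
v=43: a=43^0·(≡40), b=43^1·(≡26) mod 43; (40|43)=+1, (26|43)=-1; (−1)^{0·1·21}·(+1)^1·(-1)^0 = +1.
v=17: a=17^0·(≡8), b=17^2·(≡10) mod 17; (8|17)=+1, (10|17)=-1; (−1)^{0·2·8}·(+1)^2·(-1)^0 = +1.
v=∞: -19721 < 0 and -153381 < 0  ⇒  (a,b)_∞ = -1.
|Ram(-19721, -153381)| = 4, even; anisotropic at {2, 13, 41, ∞}.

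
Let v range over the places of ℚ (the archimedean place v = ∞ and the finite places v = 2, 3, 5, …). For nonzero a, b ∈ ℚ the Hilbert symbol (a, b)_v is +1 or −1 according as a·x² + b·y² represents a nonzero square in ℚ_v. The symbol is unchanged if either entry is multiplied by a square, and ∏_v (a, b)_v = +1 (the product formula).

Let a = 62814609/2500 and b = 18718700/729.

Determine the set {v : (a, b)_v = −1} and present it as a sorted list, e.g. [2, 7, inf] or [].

[13, 29]

(a, b) ≡ (6409, 1547) mod (ℚ^×)²; places V = {2, 3, 5, 7, 11, 13, 17, 29, ∞}.
(a,b)_11: α=2, u≡2; β=2, v≡6 (mod 11); (2|11)=-1, (6|11)=-1; sign (−1)^0·-1^2·-1^2 = +1.
(a,b)_29: α=1, u≡26; β=0, v≡3 (mod 29); (26|29)=-1, (3|29)=-1; sign (−1)^0·-1^0·-1^1 = -1.
(a,b)_∞: sgn(6409)=+, sgn(1547)=+, so +1.
(a,b)_13: α=1, u≡10; β=1, v≡7 (mod 13); (10|13)=+1, (7|13)=-1; sign (−1)^0·+1^1·-1^1 = -1.
(a,b)_2: α=-2, β=2; u≡1, v≡3 (mod 8); ε(u)ε(v)=0·1, αω(v)=-2·1, βω(u)=2·0; sum ≡ 0  ⇒  +1.
(a,b)_7: α=0, u≡4; β=1, v≡2 (mod 7); (4|7)=+1, (2|7)=+1; sign (−1)^0·+1^1·+1^0 = +1.
(a,b)_5: α=-4, u≡1; β=2, v≡2 (mod 5); (1|5)=+1, (2|5)=-1; sign (−1)^0·+1^2·-1^-4 = +1.
(a,b)_17: α=1, u≡10; β=1, v≡12 (mod 17); (10|17)=-1, (12|17)=-1; sign (−1)^0·-1^1·-1^1 = +1.
(a,b)_3: α=4, u≡1; β=-6, v≡2 (mod 3); (1|3)=+1, (2|3)=-1; sign (−1)^0·+1^-6·-1^4 = +1.
|Ram(6409, 1547)| = 2, even; anisotropic at {13, 29}.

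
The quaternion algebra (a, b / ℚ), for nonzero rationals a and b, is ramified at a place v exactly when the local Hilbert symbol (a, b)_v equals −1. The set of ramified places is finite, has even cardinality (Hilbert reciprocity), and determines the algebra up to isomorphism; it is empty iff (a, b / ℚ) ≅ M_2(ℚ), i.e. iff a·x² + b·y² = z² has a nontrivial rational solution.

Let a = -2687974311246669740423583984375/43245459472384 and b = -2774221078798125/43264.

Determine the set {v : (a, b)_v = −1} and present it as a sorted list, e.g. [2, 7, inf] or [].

Mod squares: a ≡ -15733399, b ≡ -365893. Check v ∈ {∞, 2, 3, 5, 7, 11, 13, 19, 29, 31, 37, 43}.
v=∞: -15733399 < 0 and -365893 < 0  ⇒  (a,b)_∞ = -1.
v=31: a=31^3·(≡29), b=31^1·(≡10) mod 31; (29|31)=-1, (10|31)=+1; (−1)^{3·1·15}·(-1)^1·(+1)^3 = +1.
v=29: a=29^1·(≡16), b=29^1·(≡14) mod 29; (16|29)=+1, (14|29)=-1; (−1)^{1·1·14}·(+1)^1·(-1)^1 = -1.
v=7: a=7^4·(≡1), b=7^0·(≡4) mod 7; (1|7)=+1, (4|7)=+1; (−1)^{4·0·3}·(+1)^0·(+1)^4 = +1.
v=5: a=5^14·(≡1), b=5^4·(≡2) mod 5; (1|5)=+1, (2|5)=-1; (−1)^{14·4·2}·(+1)^4·(-1)^14 = +1.
v=43: a=43^3·(≡34), b=43^2·(≡27) mod 43; (34|43)=-1, (27|43)=-1; (−1)^{3·2·21}·(-1)^2·(-1)^3 = -1.
v=3: a=3^8·(≡2), b=3^8·(≡2) mod 3; (2|3)=-1, (2|3)=-1; (−1)^{8·8·1}·(-1)^8·(-1)^8 = +1.
v=11: a=11^1·(≡8), b=11^1·(≡1) mod 11; (8|11)=-1, (1|11)=+1; (−1)^{1·1·5}·(-1)^1·(+1)^1 = +1.
v=2: v_2(a)=-22, v_2(b)=-8; units ≡ 1, 3 (mod 8); ε·ε+αω+βω = 0·1+-22·1+-8·0 ≡ 0  ⇒  (a,b)_2 = +1.
v=13: a=13^-4·(≡7), b=13^-2·(≡2) mod 13; (7|13)=-1, (2|13)=-1; (−1)^{-4·-2·6}·(-1)^-2·(-1)^-4 = +1.
v=37: a=37^1·(≡23), b=37^1·(≡27) mod 37; (23|37)=-1, (27|37)=+1; (−1)^{1·1·18}·(-1)^1·(+1)^1 = -1.
v=19: a=19^-2·(≡1), b=19^0·(≡17) mod 19; (1|19)=+1, (17|19)=+1; (−1)^{-2·0·9}·(+1)^0·(+1)^-2 = +1.
Ram(-15733399, -365893) = {29, 37, 43, ∞}; no ℚ_29-point on the conic.

[29, 37, 43, inf]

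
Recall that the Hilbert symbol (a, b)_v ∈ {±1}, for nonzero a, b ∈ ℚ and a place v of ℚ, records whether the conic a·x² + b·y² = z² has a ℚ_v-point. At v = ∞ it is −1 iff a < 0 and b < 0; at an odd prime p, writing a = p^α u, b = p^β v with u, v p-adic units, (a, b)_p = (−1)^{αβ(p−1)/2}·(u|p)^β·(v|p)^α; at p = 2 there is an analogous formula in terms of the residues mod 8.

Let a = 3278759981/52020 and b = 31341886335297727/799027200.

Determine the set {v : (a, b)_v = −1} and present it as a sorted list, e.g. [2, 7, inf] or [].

Mod squares: a ≡ 145, b ≡ 21. Check v ∈ {∞, 2, 3, 5, 7, 17, 29, 31}.
v=2: v_2(a)=-2, v_2(b)=-12; units ≡ 1, 5 (mod 8); ε·ε+αω+βω = 0·0+-2·1+-12·0 ≡ 0  ⇒  (a,b)_2 = +1.
v=7: a=7^6·(≡3), b=7^9·(≡3) mod 7; (3|7)=-1, (3|7)=-1; (−1)^{6·9·3}·(-1)^9·(-1)^6 = -1.
v=3: a=3^-2·(≡1), b=3^-3·(≡1) mod 3; (1|3)=+1, (1|3)=+1; (−1)^{-2·-3·1}·(+1)^-3·(+1)^-2 = +1.
v=∞: 145 > 0 and 21 > 0  ⇒  (a,b)_∞ = +1.
v=5: a=5^-1·(≡4), b=5^-2·(≡4) mod 5; (4|5)=+1, (4|5)=+1; (−1)^{-1·-2·2}·(+1)^-2·(+1)^-1 = +1.
v=31: a=31^2·(≡27), b=31^4·(≡30) mod 31; (27|31)=-1, (30|31)=-1; (−1)^{2·4·15}·(-1)^4·(-1)^2 = +1.
v=29: a=29^1·(≡22), b=29^2·(≡15) mod 29; (22|29)=+1, (15|29)=-1; (−1)^{1·2·14}·(+1)^2·(-1)^1 = -1.
v=17: a=17^-2·(≡2), b=17^-2·(≡4) mod 17; (2|17)=+1, (4|17)=+1; (−1)^{-2·-2·8}·(+1)^-2·(+1)^-2 = +1.
|Ram(145, 21)| = 2, even; anisotropic at {7, 29}.

[7, 29]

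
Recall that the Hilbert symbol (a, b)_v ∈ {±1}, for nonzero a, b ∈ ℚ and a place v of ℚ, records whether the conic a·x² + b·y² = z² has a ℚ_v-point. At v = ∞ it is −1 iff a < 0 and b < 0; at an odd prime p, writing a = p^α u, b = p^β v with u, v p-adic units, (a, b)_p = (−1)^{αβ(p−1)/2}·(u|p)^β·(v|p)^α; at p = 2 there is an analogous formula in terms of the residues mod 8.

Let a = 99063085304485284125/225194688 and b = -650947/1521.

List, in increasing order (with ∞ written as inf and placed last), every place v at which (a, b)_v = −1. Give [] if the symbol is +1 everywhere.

Mod squares: a ≡ 231855, b ≡ -187. Check v ∈ {∞, 2, 3, 5, 11, 13, 17, 19, 29, 41, 59}.
v=5: a=5^3·(≡1), b=5^0·(≡3) mod 5; (1|5)=+1, (3|5)=-1; (−1)^{3·0·2}·(+1)^0·(-1)^3 = -1.
v=59: a=59^4·(≡54), b=59^2·(≡28) mod 59; (54|59)=-1, (28|59)=+1; (−1)^{4·2·29}·(-1)^2·(+1)^4 = +1.
v=∞: 231855 > 0 and -187 < 0  ⇒  (a,b)_∞ = +1.
v=11: a=11^4·(≡7), b=11^1·(≡1) mod 11; (7|11)=-1, (1|11)=+1; (−1)^{4·1·5}·(-1)^1·(+1)^4 = -1.
v=3: a=3^-3·(≡2), b=3^-2·(≡2) mod 3; (2|3)=-1, (2|3)=-1; (−1)^{-3·-2·1}·(-1)^-2·(-1)^-3 = -1.
v=29: a=29^1·(≡24), b=29^0·(≡28) mod 29; (24|29)=+1, (28|29)=+1; (−1)^{1·0·14}·(+1)^0·(+1)^1 = +1.
v=19: a=19^-4·(≡4), b=19^0·(≡12) mod 19; (4|19)=+1, (12|19)=-1; (−1)^{-4·0·9}·(+1)^0·(-1)^-4 = +1.
v=41: a=41^1·(≡19), b=41^0·(≡23) mod 41; (19|41)=-1, (23|41)=+1; (−1)^{1·0·20}·(-1)^0·(+1)^1 = +1.
v=17: a=17^2·(≡1), b=17^1·(≡14) mod 17; (1|17)=+1, (14|17)=-1; (−1)^{2·1·8}·(+1)^1·(-1)^2 = +1.
v=2: v_2(a)=-6, v_2(b)=0; units ≡ 7, 5 (mod 8); ε·ε+αω+βω = 1·0+-6·1+0·0 ≡ 0  ⇒  (a,b)_2 = +1.
v=13: a=13^1·(≡10), b=13^-2·(≡6) mod 13; (10|13)=+1, (6|13)=-1; (−1)^{1·-2·6}·(+1)^-2·(-1)^1 = -1.
Ram(231855, -187) = {3, 5, 11, 13}; no ℚ_3-point on the conic.

[3, 5, 11, 13]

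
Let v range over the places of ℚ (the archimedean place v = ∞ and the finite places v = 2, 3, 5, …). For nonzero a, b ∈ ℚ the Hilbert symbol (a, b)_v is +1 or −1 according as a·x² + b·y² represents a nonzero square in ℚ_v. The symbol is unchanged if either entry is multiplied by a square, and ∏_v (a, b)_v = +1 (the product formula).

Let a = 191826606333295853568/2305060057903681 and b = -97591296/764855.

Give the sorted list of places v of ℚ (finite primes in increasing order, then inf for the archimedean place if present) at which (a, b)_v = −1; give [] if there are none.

[2, 3, 5, 7]

(a, b) ≡ (3, -30030) mod (ℚ^×)²; places V = {2, 3, 5, 7, 11, 13, 19, 23, 41, ∞}.
(a,b)_11: α=2, u≡9; β=1, v≡5 (mod 11); (9|11)=+1, (5|11)=+1; sign (−1)^0·+1^1·+1^2 = +1.
(a,b)_5: α=0, u≡3; β=-1, v≡4 (mod 5); (3|5)=-1, (4|5)=+1; sign (−1)^0·-1^-1·+1^0 = -1.
(a,b)_∞: sgn(3)=+, sgn(-30030)=−, so +1.
(a,b)_13: α=-8, u≡4; β=-1, v≡12 (mod 13); (4|13)=+1, (12|13)=+1; sign (−1)^0·+1^-1·+1^-8 = +1.
(a,b)_2: α=18, β=13; u≡3, v≡1 (mod 8); ε(u)ε(v)=1·0, αω(v)=18·0, βω(u)=13·1; sum ≡ 1  ⇒  -1.
(a,b)_7: α=0, u≡5; β=-1, v≡1 (mod 7); (5|7)=-1, (1|7)=+1; sign (−1)^0·-1^-1·+1^0 = -1.
(a,b)_19: α=6, u≡2; β=2, v≡11 (mod 19); (2|19)=-1, (11|19)=+1; sign (−1)^0·-1^2·+1^6 = +1.
(a,b)_3: α=5, u≡1; β=1, v≡1 (mod 3); (1|3)=+1, (1|3)=+1; sign (−1)^1·+1^1·+1^5 = -1.
(a,b)_23: α=2, u≡12; β=0, v≡18 (mod 23); (12|23)=+1, (18|23)=+1; sign (−1)^0·+1^0·+1^2 = +1.
(a,b)_41: α=-4, u≡12; β=-2, v≡5 (mod 41); (12|41)=-1, (5|41)=+1; sign (−1)^0·-1^-2·+1^-4 = +1.
|Ram(3, -30030)| = 4, even; anisotropic at {2, 3, 5, 7}.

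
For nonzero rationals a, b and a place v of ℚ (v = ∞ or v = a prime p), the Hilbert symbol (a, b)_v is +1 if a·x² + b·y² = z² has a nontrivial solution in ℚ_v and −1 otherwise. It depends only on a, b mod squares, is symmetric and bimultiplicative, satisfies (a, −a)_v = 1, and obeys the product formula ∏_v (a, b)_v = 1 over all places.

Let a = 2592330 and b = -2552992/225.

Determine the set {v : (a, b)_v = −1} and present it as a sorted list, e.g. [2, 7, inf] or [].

[3, 5, 13, 17]

(a, b) ≡ (8970, -442) mod (ℚ^×)²; places V = {2, 3, 5, 13, 17, 19, 23, ∞}.
(a,b)_19: α=0, u≡8; β=2, v≡14 (mod 19); (8|19)=-1, (14|19)=-1; sign (−1)^0·-1^2·-1^0 = +1.
(a,b)_3: α=1, u≡2; β=-2, v≡2 (mod 3); (2|3)=-1, (2|3)=-1; sign (−1)^0·-1^-2·-1^1 = -1.
(a,b)_17: α=2, u≡11; β=1, v≡9 (mod 17); (11|17)=-1, (9|17)=+1; sign (−1)^0·-1^1·+1^2 = -1.
(a,b)_13: α=1, u≡3; β=1, v≡5 (mod 13); (3|13)=+1, (5|13)=-1; sign (−1)^0·+1^1·-1^1 = -1.
(a,b)_2: α=1, β=5; u≡5, v≡3 (mod 8); ε(u)ε(v)=0·1, αω(v)=1·1, βω(u)=5·1; sum ≡ 0  ⇒  +1.
(a,b)_23: α=1, u≡10; β=0, v≡3 (mod 23); (10|23)=-1, (3|23)=+1; sign (−1)^0·-1^0·+1^1 = +1.
(a,b)_5: α=1, u≡1; β=-2, v≡2 (mod 5); (1|5)=+1, (2|5)=-1; sign (−1)^0·+1^-2·-1^1 = -1.
(a,b)_∞: sgn(8970)=+, sgn(-442)=−, so +1.
Ram(8970, -442) = {3, 5, 13, 17}; no ℚ_3-point on the conic.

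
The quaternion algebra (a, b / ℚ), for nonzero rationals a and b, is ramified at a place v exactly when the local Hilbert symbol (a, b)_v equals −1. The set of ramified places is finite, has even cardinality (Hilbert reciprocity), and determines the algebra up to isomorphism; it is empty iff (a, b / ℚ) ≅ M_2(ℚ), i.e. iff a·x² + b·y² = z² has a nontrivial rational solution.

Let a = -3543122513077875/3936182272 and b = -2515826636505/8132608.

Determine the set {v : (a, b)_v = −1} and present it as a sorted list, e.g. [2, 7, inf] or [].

[2, 5, 11, inf]

Mod squares: a ≡ -770, b ≡ -2310. Check v ∈ {∞, 2, 3, 5, 7, 11, 13, 19}.
v=3: a=3^10·(≡1), b=3^11·(≡1) mod 3; (1|3)=+1, (1|3)=+1; (−1)^{10·11·1}·(+1)^11·(+1)^10 = +1.
v=19: a=19^-2·(≡9), b=19^-2·(≡13) mod 19; (9|19)=+1, (13|19)=-1; (−1)^{-2·-2·9}·(+1)^-2·(-1)^-2 = +1.
v=2: v_2(a)=-13, v_2(b)=-11; units ≡ 7, 5 (mod 8); ε·ε+αω+βω = 1·0+-13·1+-11·0 ≡ 1  ⇒  (a,b)_2 = -1.
v=13: a=13^4·(≡1), b=13^2·(≡4) mod 13; (1|13)=+1, (4|13)=+1; (−1)^{4·2·6}·(+1)^2·(+1)^4 = +1.
v=7: a=7^5·(≡4), b=7^5·(≡3) mod 7; (4|7)=+1, (3|7)=-1; (−1)^{5·5·3}·(+1)^5·(-1)^5 = +1.
v=11: a=11^-3·(≡7), b=11^-1·(≡7) mod 11; (7|11)=-1, (7|11)=-1; (−1)^{-3·-1·5}·(-1)^-1·(-1)^-3 = -1.
v=5: a=5^3·(≡1), b=5^1·(≡3) mod 5; (1|5)=+1, (3|5)=-1; (−1)^{3·1·2}·(+1)^1·(-1)^3 = -1.
v=∞: -770 < 0 and -2310 < 0  ⇒  (a,b)_∞ = -1.
(-770, -2310 / ℚ) ramifies at {2, 5, 11, ∞}: a division algebra.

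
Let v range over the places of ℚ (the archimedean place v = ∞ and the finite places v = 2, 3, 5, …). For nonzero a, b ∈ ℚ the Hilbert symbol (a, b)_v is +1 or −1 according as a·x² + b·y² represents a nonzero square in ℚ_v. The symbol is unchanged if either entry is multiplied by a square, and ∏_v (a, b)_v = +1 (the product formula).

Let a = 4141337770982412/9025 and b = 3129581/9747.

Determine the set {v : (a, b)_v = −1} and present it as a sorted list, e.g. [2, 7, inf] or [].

[2, 13]

Mod squares: a ≡ 187, b ≡ 663. Check v ∈ {∞, 2, 3, 5, 7, 11, 13, 17, 19}.
v=5: a=5^-2·(≡2), b=5^0·(≡3) mod 5; (2|5)=-1, (3|5)=-1; (−1)^{-2·0·2}·(-1)^0·(-1)^-2 = +1.
v=∞: 187 > 0 and 663 > 0  ⇒  (a,b)_∞ = +1.
v=2: v_2(a)=2, v_2(b)=0; units ≡ 3, 7 (mod 8); ε·ε+αω+βω = 1·1+2·0+0·1 ≡ 1  ⇒  (a,b)_2 = -1.
v=3: a=3^4·(≡1), b=3^-3·(≡2) mod 3; (1|3)=+1, (2|3)=-1; (−1)^{4·-3·1}·(+1)^-3·(-1)^4 = +1.
v=17: a=17^3·(≡6), b=17^3·(≡7) mod 17; (6|17)=-1, (7|17)=-1; (−1)^{3·3·8}·(-1)^3·(-1)^3 = +1.
v=19: a=19^-2·(≡5), b=19^-2·(≡9) mod 19; (5|19)=+1, (9|19)=+1; (−1)^{-2·-2·9}·(+1)^-2·(+1)^-2 = +1.
v=7: a=7^2·(≡3), b=7^2·(≡5) mod 7; (3|7)=-1, (5|7)=-1; (−1)^{2·2·3}·(-1)^2·(-1)^2 = +1.
v=11: a=11^1·(≡7), b=11^0·(≡4) mod 11; (7|11)=-1, (4|11)=+1; (−1)^{1·0·5}·(-1)^0·(+1)^1 = +1.
v=13: a=13^6·(≡2), b=13^1·(≡12) mod 13; (2|13)=-1, (12|13)=+1; (−1)^{6·1·6}·(-1)^1·(+1)^6 = -1.
Ram(187, 663) = {2, 13}; no ℚ_2-point on the conic.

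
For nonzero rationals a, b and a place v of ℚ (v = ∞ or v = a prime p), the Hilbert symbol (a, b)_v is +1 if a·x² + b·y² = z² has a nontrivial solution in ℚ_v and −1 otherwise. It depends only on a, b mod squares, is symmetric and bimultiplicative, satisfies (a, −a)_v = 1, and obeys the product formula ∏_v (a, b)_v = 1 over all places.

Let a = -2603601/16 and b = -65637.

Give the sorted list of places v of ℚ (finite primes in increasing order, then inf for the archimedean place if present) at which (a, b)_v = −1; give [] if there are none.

(a, b) ≡ (-1001, -7293) mod (ℚ^×)²; places V = {2, 3, 7, 11, 13, 17, ∞}.
(a,b)_∞: sgn(-1001)=−, sgn(-7293)=−, so -1.
(a,b)_13: α=1, u≡9; β=1, v≡8 (mod 13); (9|13)=+1, (8|13)=-1; sign (−1)^0·+1^1·-1^1 = -1.
(a,b)_11: α=1, u≡8; β=1, v≡6 (mod 11); (8|11)=-1, (6|11)=-1; sign (−1)^1·-1^1·-1^1 = -1.
(a,b)_3: α=2, u≡1; β=3, v≡2 (mod 3); (1|3)=+1, (2|3)=-1; sign (−1)^0·+1^3·-1^2 = +1.
(a,b)_17: α=2, u≡16; β=1, v≡15 (mod 17); (16|17)=+1, (15|17)=+1; sign (−1)^0·+1^1·+1^2 = +1.
(a,b)_2: α=-4, β=0; u≡7, v≡3 (mod 8); ε(u)ε(v)=1·1, αω(v)=-4·1, βω(u)=0·0; sum ≡ 1  ⇒  -1.
(a,b)_7: α=1, u≡1; β=0, v≡2 (mod 7); (1|7)=+1, (2|7)=+1; sign (−1)^0·+1^0·+1^1 = +1.
(-1001, -7293 / ℚ) ramifies at {2, 11, 13, ∞}: a division algebra.

[2, 11, 13, inf]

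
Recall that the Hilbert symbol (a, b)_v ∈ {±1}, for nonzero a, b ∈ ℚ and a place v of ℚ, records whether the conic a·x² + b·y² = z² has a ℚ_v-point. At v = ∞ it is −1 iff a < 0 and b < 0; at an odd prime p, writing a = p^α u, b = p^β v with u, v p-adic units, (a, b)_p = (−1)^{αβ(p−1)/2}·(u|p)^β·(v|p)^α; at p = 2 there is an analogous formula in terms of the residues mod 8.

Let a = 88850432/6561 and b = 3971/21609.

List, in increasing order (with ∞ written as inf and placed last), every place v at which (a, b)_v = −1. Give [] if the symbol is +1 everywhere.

Mod squares: a ≡ 5423, b ≡ 11. Check v ∈ {∞, 2, 3, 7, 11, 17, 19, 29}.
v=7: a=7^0·(≡3), b=7^-4·(≡1) mod 7; (3|7)=-1, (1|7)=+1; (−1)^{0·-4·3}·(-1)^-4·(+1)^0 = +1.
v=17: a=17^1·(≡1), b=17^0·(≡5) mod 17; (1|17)=+1, (5|17)=-1; (−1)^{1·0·8}·(+1)^0·(-1)^1 = -1.
v=29: a=29^1·(≡23), b=29^0·(≡14) mod 29; (23|29)=+1, (14|29)=-1; (−1)^{1·0·14}·(+1)^0·(-1)^1 = -1.
v=11: a=11^1·(≡9), b=11^1·(≡4) mod 11; (9|11)=+1, (4|11)=+1; (−1)^{1·1·5}·(+1)^1·(+1)^1 = -1.
v=19: a=19^0·(≡8), b=19^2·(≡5) mod 19; (8|19)=-1, (5|19)=+1; (−1)^{0·2·9}·(-1)^2·(+1)^0 = +1.
v=3: a=3^-8·(≡2), b=3^-2·(≡2) mod 3; (2|3)=-1, (2|3)=-1; (−1)^{-8·-2·1}·(-1)^-2·(-1)^-8 = +1.
v=∞: 5423 > 0 and 11 > 0  ⇒  (a,b)_∞ = +1.
v=2: v_2(a)=14, v_2(b)=0; units ≡ 7, 3 (mod 8); ε·ε+αω+βω = 1·1+14·1+0·0 ≡ 1  ⇒  (a,b)_2 = -1.
(5423, 11 / ℚ) ramifies at {2, 11, 17, 29}: a division algebra.

[2, 11, 17, 29]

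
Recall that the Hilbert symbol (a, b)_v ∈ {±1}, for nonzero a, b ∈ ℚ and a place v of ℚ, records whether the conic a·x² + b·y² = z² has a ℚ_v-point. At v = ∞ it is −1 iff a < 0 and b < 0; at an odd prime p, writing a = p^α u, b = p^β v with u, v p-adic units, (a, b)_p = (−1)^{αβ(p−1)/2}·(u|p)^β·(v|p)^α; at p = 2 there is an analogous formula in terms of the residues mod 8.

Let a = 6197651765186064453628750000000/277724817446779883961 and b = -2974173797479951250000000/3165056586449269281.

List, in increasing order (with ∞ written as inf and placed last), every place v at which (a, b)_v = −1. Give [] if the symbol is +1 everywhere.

[2, 23]

(a, b) ≡ (46, -2) mod (ℚ^×)²; places V = {2, 3, 5, 7, 11, 17, 23, 31, 37, 43, 47, ∞}.
(a,b)_∞: sgn(46)=+, sgn(-2)=−, so +1.
(a,b)_11: α=-2, u≡6; β=-2, v≡3 (mod 11); (6|11)=-1, (3|11)=+1; sign (−1)^0·-1^-2·+1^-2 = +1.
(a,b)_37: α=2, u≡7; β=2, v≡22 (mod 37); (7|37)=+1, (22|37)=-1; sign (−1)^0·+1^2·-1^2 = +1.
(a,b)_31: α=2, u≡24; β=2, v≡6 (mod 31); (24|31)=-1, (6|31)=-1; sign (−1)^0·-1^2·-1^2 = +1.
(a,b)_47: α=-2, u≡19; β=-2, v≡44 (mod 47); (19|47)=-1, (44|47)=-1; sign (−1)^0·-1^-2·-1^-2 = +1.
(a,b)_23: α=3, u≡8; β=2, v≡10 (mod 23); (8|23)=+1, (10|23)=-1; sign (−1)^0·+1^2·-1^3 = -1.
(a,b)_7: α=2, u≡1; β=-4, v≡6 (mod 7); (1|7)=+1, (6|7)=-1; sign (−1)^0·+1^-4·-1^2 = +1.
(a,b)_17: α=-6, u≡3; β=-4, v≡8 (mod 17); (3|17)=-1, (8|17)=+1; sign (−1)^0·-1^-4·+1^-6 = +1.
(a,b)_2: α=7, β=7; u≡7, v≡7 (mod 8); ε(u)ε(v)=1·1, αω(v)=7·0, βω(u)=7·0; sum ≡ 1  ⇒  -1.
(a,b)_43: α=6, u≡26; β=4, v≡14 (mod 43); (26|43)=-1, (14|43)=+1; sign (−1)^0·-1^4·+1^6 = +1.
(a,b)_5: α=10, u≡4; β=10, v≡2 (mod 5); (4|5)=+1, (2|5)=-1; sign (−1)^0·+1^10·-1^10 = +1.
(a,b)_3: α=-16, u≡1; β=-10, v≡1 (mod 3); (1|3)=+1, (1|3)=+1; sign (−1)^0·+1^-10·+1^-16 = +1.
|Ram(46, -2)| = 2, even; anisotropic at {2, 23}.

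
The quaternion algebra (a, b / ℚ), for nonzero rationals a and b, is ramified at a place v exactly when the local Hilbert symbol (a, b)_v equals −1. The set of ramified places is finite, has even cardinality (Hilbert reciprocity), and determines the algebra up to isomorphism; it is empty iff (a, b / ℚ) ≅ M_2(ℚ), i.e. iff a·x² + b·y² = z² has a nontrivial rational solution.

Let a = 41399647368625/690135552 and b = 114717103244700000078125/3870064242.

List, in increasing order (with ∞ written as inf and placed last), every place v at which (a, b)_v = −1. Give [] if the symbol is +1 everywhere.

[2, 7, 17, 29]

Mod squares: a ≡ 22610, b ≡ 655690. Check v ∈ {∞, 2, 3, 5, 7, 11, 13, 17, 19, 23, 29, 31, 43}.
v=7: a=7^5·(≡3), b=7^5·(≡3) mod 7; (3|7)=-1, (3|7)=-1; (−1)^{5·5·3}·(-1)^5·(-1)^5 = -1.
v=13: a=13^2·(≡4), b=13^2·(≡10) mod 13; (4|13)=+1, (10|13)=+1; (−1)^{2·2·6}·(+1)^2·(+1)^2 = +1.
v=3: a=3^-6·(≡2), b=3^-2·(≡1) mod 3; (2|3)=-1, (1|3)=+1; (−1)^{-6·-2·1}·(-1)^-2·(+1)^-6 = +1.
v=17: a=17^1·(≡1), b=17^3·(≡10) mod 17; (1|17)=+1, (10|17)=-1; (−1)^{1·3·8}·(+1)^3·(-1)^1 = -1.
v=∞: 22610 > 0 and 655690 > 0  ⇒  (a,b)_∞ = +1.
v=11: a=11^0·(≡1), b=11^-2·(≡6) mod 11; (1|11)=+1, (6|11)=-1; (−1)^{0·-2·5}·(+1)^-2·(-1)^0 = +1.
v=43: a=43^-2·(≡31), b=43^-2·(≡8) mod 43; (31|43)=+1, (8|43)=-1; (−1)^{-2·-2·21}·(+1)^-2·(-1)^-2 = +1.
v=5: a=5^3·(≡2), b=5^7·(≡3) mod 5; (2|5)=-1, (3|5)=-1; (−1)^{3·7·2}·(-1)^7·(-1)^3 = +1.
v=2: v_2(a)=-9, v_2(b)=-1; units ≡ 1, 5 (mod 8); ε·ε+αω+βω = 0·0+-9·1+-1·0 ≡ 1  ⇒  (a,b)_2 = -1.
v=29: a=29^0·(≡3), b=29^1·(≡18) mod 29; (3|29)=-1, (18|29)=-1; (−1)^{0·1·14}·(-1)^1·(-1)^0 = -1.
v=31: a=31^0·(≡13), b=31^-2·(≡4) mod 31; (13|31)=-1, (4|31)=+1; (−1)^{0·-2·15}·(-1)^-2·(+1)^0 = +1.
v=19: a=19^3·(≡12), b=19^3·(≡1) mod 19; (12|19)=-1, (1|19)=+1; (−1)^{3·3·9}·(-1)^3·(+1)^3 = +1.
v=23: a=23^0·(≡9), b=23^2·(≡16) mod 23; (9|23)=+1, (16|23)=+1; (−1)^{0·2·11}·(+1)^2·(+1)^0 = +1.
|Ram(22610, 655690)| = 4, even; anisotropic at {2, 7, 17, 29}.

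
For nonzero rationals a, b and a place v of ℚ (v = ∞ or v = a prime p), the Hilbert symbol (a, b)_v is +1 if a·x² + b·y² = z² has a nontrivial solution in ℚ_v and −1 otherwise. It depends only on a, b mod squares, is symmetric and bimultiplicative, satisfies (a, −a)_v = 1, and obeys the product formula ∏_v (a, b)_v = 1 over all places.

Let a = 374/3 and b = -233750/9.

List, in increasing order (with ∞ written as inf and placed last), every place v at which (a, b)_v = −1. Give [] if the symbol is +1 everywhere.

Mod squares: a ≡ 1122, b ≡ -374. Check v ∈ {∞, 2, 3, 5, 11, 17}.
v=11: a=11^1·(≡4), b=11^1·(≡10) mod 11; (4|11)=+1, (10|11)=-1; (−1)^{1·1·5}·(+1)^1·(-1)^1 = +1.
v=5: a=5^0·(≡3), b=5^4·(≡4) mod 5; (3|5)=-1, (4|5)=+1; (−1)^{0·4·2}·(-1)^4·(+1)^0 = +1.
v=3: a=3^-1·(≡2), b=3^-2·(≡1) mod 3; (2|3)=-1, (1|3)=+1; (−1)^{-1·-2·1}·(-1)^-2·(+1)^-1 = +1.
v=∞: 1122 > 0 and -374 < 0  ⇒  (a,b)_∞ = +1.
v=17: a=17^1·(≡13), b=17^1·(≡6) mod 17; (13|17)=+1, (6|17)=-1; (−1)^{1·1·8}·(+1)^1·(-1)^1 = -1.
v=2: v_2(a)=1, v_2(b)=1; units ≡ 1, 5 (mod 8); ε·ε+αω+βω = 0·0+1·1+1·0 ≡ 1  ⇒  (a,b)_2 = -1.
Ram(1122, -374) = {2, 17}; no ℚ_2-point on the conic.

[2, 17]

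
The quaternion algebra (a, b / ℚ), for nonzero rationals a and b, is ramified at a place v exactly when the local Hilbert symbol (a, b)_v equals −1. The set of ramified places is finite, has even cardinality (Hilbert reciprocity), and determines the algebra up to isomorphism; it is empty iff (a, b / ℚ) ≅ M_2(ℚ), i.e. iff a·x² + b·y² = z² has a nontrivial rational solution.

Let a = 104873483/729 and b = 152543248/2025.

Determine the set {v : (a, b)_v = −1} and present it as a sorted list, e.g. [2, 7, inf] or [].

[11, 13, 19, 29]

(a, b) ≡ (7163, 78793) mod (ℚ^×)²; places V = {2, 3, 5, 11, 13, 19, 29, ∞}.
(a,b)_19: α=1, u≡17; β=1, v≡6 (mod 19); (17|19)=+1, (6|19)=+1; sign (−1)^1·+1^1·+1^1 = -1.
(a,b)_29: α=1, u≡14; β=1, v≡28 (mod 29); (14|29)=-1, (28|29)=+1; sign (−1)^0·-1^1·+1^1 = -1.
(a,b)_3: α=-6, u≡2; β=-4, v≡1 (mod 3); (2|3)=-1, (1|3)=+1; sign (−1)^0·-1^-4·+1^-6 = +1.
(a,b)_5: α=0, u≡2; β=-2, v≡3 (mod 5); (2|5)=-1, (3|5)=-1; sign (−1)^0·-1^-2·-1^0 = +1.
(a,b)_∞: sgn(7163)=+, sgn(78793)=+, so +1.
(a,b)_11: α=4, u≡8; β=3, v≡10 (mod 11); (8|11)=-1, (10|11)=-1; sign (−1)^0·-1^3·-1^4 = -1.
(a,b)_2: α=0, β=4; u≡3, v≡1 (mod 8); ε(u)ε(v)=1·0, αω(v)=0·0, βω(u)=4·1; sum ≡ 0  ⇒  +1.
(a,b)_13: α=1, u≡2; β=1, v≡1 (mod 13); (2|13)=-1, (1|13)=+1; sign (−1)^0·-1^1·+1^1 = -1.
(7163, 78793 / ℚ) ramifies at {11, 13, 19, 29}: a division algebra.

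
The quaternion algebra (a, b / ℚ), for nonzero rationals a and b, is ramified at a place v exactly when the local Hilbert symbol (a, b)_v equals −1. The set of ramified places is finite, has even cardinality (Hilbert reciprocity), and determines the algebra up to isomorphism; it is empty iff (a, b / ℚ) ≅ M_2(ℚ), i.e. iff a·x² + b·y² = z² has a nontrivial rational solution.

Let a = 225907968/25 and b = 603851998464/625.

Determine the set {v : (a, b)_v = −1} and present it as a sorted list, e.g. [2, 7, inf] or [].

[3, 13]

(a, b) ≡ (7293, 221) mod (ℚ^×)²; places V = {2, 3, 5, 11, 13, 17, ∞}.
(a,b)_∞: sgn(7293)=+, sgn(221)=+, so +1.
(a,b)_13: α=1, u≡6; β=1, v≡4 (mod 13); (6|13)=-1, (4|13)=+1; sign (−1)^0·-1^1·+1^1 = -1.
(a,b)_5: α=-2, u≡3; β=-4, v≡4 (mod 5); (3|5)=-1, (4|5)=+1; sign (−1)^0·-1^-4·+1^-2 = +1.
(a,b)_2: α=8, β=8; u≡5, v≡5 (mod 8); ε(u)ε(v)=0·0, αω(v)=8·1, βω(u)=8·1; sum ≡ 0  ⇒  +1.
(a,b)_3: α=1, u≡1; β=6, v≡2 (mod 3); (1|3)=+1, (2|3)=-1; sign (−1)^0·+1^6·-1^1 = -1.
(a,b)_11: α=3, u≡3; β=4, v≡1 (mod 11); (3|11)=+1, (1|11)=+1; sign (−1)^0·+1^4·+1^3 = +1.
(a,b)_17: α=1, u≡1; β=1, v≡9 (mod 17); (1|17)=+1, (9|17)=+1; sign (−1)^0·+1^1·+1^1 = +1.
|Ram(7293, 221)| = 2, even; anisotropic at {3, 13}.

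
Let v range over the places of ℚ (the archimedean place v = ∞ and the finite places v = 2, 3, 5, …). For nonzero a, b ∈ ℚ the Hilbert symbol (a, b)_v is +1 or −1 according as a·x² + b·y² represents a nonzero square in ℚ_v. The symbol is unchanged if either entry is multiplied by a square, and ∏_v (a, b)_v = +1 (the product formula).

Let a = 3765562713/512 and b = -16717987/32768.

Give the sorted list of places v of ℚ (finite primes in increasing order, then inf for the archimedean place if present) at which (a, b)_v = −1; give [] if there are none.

[2, 17]

Mod squares: a ≡ 34, b ≡ -374. Check v ∈ {∞, 2, 3, 11, 13, 17, 23, 41}.
v=23: a=23^0·(≡19), b=23^2·(≡10) mod 23; (19|23)=-1, (10|23)=-1; (−1)^{0·2·11}·(-1)^2·(-1)^0 = +1.
v=∞: 34 > 0 and -374 < 0  ⇒  (a,b)_∞ = +1.
v=2: v_2(a)=-9, v_2(b)=-15; units ≡ 1, 5 (mod 8); ε·ε+αω+βω = 0·0+-9·1+-15·0 ≡ 1  ⇒  (a,b)_2 = -1.
v=41: a=41^2·(≡6), b=41^0·(≡1) mod 41; (6|41)=-1, (1|41)=+1; (−1)^{2·0·20}·(-1)^0·(+1)^2 = +1.
v=3: a=3^2·(≡1), b=3^0·(≡1) mod 3; (1|3)=+1, (1|3)=+1; (−1)^{2·0·1}·(+1)^0·(+1)^2 = +1.
v=17: a=17^1·(≡15), b=17^1·(≡10) mod 17; (15|17)=+1, (10|17)=-1; (−1)^{1·1·8}·(+1)^1·(-1)^1 = -1.
v=11: a=11^4·(≡4), b=11^1·(≡2) mod 11; (4|11)=+1, (2|11)=-1; (−1)^{4·1·5}·(+1)^1·(-1)^4 = +1.
v=13: a=13^0·(≡11), b=13^2·(≡9) mod 13; (11|13)=-1, (9|13)=+1; (−1)^{0·2·6}·(-1)^2·(+1)^0 = +1.
Ram(34, -374) = {2, 17}; no ℚ_2-point on the conic.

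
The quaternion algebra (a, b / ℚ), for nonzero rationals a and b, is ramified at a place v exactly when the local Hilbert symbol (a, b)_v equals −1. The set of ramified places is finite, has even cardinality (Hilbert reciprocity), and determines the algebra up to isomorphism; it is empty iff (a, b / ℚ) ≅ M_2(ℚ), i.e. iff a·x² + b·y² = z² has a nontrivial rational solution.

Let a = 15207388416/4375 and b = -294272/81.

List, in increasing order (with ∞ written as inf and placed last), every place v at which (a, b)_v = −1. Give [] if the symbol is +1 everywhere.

[2, 11]

(a, b) ≡ (42427, -38) mod (ℚ^×)²; places V = {2, 3, 5, 7, 11, 19, 29, ∞}.
(a,b)_5: α=-4, u≡3; β=0, v≡3 (mod 5); (3|5)=-1, (3|5)=-1; sign (−1)^0·-1^0·-1^-4 = +1.
(a,b)_29: α=1, u≡7; β=0, v≡16 (mod 29); (7|29)=+1, (16|29)=+1; sign (−1)^0·+1^0·+1^1 = +1.
(a,b)_7: α=-1, u≡5; β=0, v≡2 (mod 7); (5|7)=-1, (2|7)=+1; sign (−1)^0·-1^0·+1^-1 = +1.
(a,b)_∞: sgn(42427)=+, sgn(-38)=−, so +1.
(a,b)_3: α=4, u≡1; β=-4, v≡1 (mod 3); (1|3)=+1, (1|3)=+1; sign (−1)^0·+1^-4·+1^4 = +1.
(a,b)_11: α=3, u≡7; β=2, v≡8 (mod 11); (7|11)=-1, (8|11)=-1; sign (−1)^0·-1^2·-1^3 = -1.
(a,b)_2: α=8, β=7; u≡3, v≡5 (mod 8); ε(u)ε(v)=1·0, αω(v)=8·1, βω(u)=7·1; sum ≡ 1  ⇒  -1.
(a,b)_19: α=1, u≡14; β=1, v≡7 (mod 19); (14|19)=-1, (7|19)=+1; sign (−1)^1·-1^1·+1^1 = +1.
(42427, -38 / ℚ) ramifies at {2, 11}: a division algebra.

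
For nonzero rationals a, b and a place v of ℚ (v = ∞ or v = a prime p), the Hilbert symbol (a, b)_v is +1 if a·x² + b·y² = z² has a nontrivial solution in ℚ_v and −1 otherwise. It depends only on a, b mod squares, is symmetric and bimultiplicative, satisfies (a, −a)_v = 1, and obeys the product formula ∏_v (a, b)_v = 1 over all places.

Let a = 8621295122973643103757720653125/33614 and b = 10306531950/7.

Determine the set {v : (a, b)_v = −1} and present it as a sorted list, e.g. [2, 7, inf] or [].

Mod squares: a ≡ 14630, b ≡ 546. Check v ∈ {∞, 2, 3, 5, 7, 11, 13, 19, 23}.
v=11: a=11^13·(≡7), b=11^4·(≡7) mod 11; (7|11)=-1, (7|11)=-1; (−1)^{13·4·5}·(-1)^4·(-1)^13 = -1.
v=19: a=19^7·(≡8), b=19^2·(≡8) mod 19; (8|19)=-1, (8|19)=-1; (−1)^{7·2·9}·(-1)^2·(-1)^7 = -1.
v=23: a=23^2·(≡4), b=23^0·(≡19) mod 23; (4|23)=+1, (19|23)=-1; (−1)^{2·0·11}·(+1)^0·(-1)^2 = +1.
v=∞: 14630 > 0 and 546 > 0  ⇒  (a,b)_∞ = +1.
v=3: a=3^0·(≡2), b=3^1·(≡2) mod 3; (2|3)=-1, (2|3)=-1; (−1)^{0·1·1}·(-1)^1·(-1)^0 = -1.
v=2: v_2(a)=-1, v_2(b)=1; units ≡ 3, 1 (mod 8); ε·ε+αω+βω = 1·0+-1·0+1·1 ≡ 1  ⇒  (a,b)_2 = -1.
v=13: a=13^2·(≡8), b=13^1·(≡4) mod 13; (8|13)=-1, (4|13)=+1; (−1)^{2·1·6}·(-1)^1·(+1)^2 = -1.
v=7: a=7^-5·(≡1), b=7^-1·(≡1) mod 7; (1|7)=+1, (1|7)=+1; (−1)^{-5·-1·3}·(+1)^-1·(+1)^-5 = -1.
v=5: a=5^5·(≡1), b=5^2·(≡4) mod 5; (1|5)=+1, (4|5)=+1; (−1)^{5·2·2}·(+1)^2·(+1)^5 = +1.
(14630, 546 / ℚ) ramifies at {2, 3, 7, 11, 13, 19}: a division algebra.

[2, 3, 7, 11, 13, 19]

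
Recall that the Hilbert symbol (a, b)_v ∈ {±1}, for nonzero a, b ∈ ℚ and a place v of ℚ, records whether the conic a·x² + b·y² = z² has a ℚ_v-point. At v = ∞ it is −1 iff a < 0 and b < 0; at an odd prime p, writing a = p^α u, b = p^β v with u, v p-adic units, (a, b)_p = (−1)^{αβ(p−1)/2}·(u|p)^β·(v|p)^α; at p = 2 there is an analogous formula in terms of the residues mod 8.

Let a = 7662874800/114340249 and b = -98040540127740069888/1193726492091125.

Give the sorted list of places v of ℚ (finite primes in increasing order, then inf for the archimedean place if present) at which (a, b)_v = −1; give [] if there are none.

[3, 5]

(a, b) ≡ (3, -10) mod (ℚ^×)²; places V = {2, 3, 5, 7, 17, 19, 31, 37, ∞}.
(a,b)_7: α=2, u≡3; β=6, v≡2 (mod 7); (3|7)=-1, (2|7)=+1; sign (−1)^0·-1^6·+1^2 = +1.
(a,b)_31: α=0, u≡13; β=2, v≡17 (mod 31); (13|31)=-1, (17|31)=-1; sign (−1)^0·-1^2·-1^0 = +1.
(a,b)_5: α=2, u≡3; β=-3, v≡3 (mod 5); (3|5)=-1, (3|5)=-1; sign (−1)^0·-1^-3·-1^2 = -1.
(a,b)_∞: sgn(3)=+, sgn(-10)=−, so +1.
(a,b)_2: α=4, β=11; u≡3, v≡3 (mod 8); ε(u)ε(v)=1·1, αω(v)=4·1, βω(u)=11·1; sum ≡ 0  ⇒  +1.
(a,b)_37: α=-2, u≡1; β=-2, v≡9 (mod 37); (1|37)=+1, (9|37)=+1; sign (−1)^0·+1^-2·+1^-2 = +1.
(a,b)_3: α=1, u≡1; β=2, v≡2 (mod 3); (1|3)=+1, (2|3)=-1; sign (−1)^0·+1^2·-1^1 = -1.
(a,b)_19: α=4, u≡8; β=6, v≡4 (mod 19); (8|19)=-1, (4|19)=+1; sign (−1)^0·-1^6·+1^4 = +1.
(a,b)_17: α=-4, u≡6; β=-8, v≡7 (mod 17); (6|17)=-1, (7|17)=-1; sign (−1)^0·-1^-8·-1^-4 = +1.
(3, -10 / ℚ) ramifies at {3, 5}: a division algebra.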